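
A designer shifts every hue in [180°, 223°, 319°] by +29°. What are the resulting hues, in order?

180 + 29 = 209°
223 + 29 = 252°
319 + 29 = 348°

209°, 252°, 348°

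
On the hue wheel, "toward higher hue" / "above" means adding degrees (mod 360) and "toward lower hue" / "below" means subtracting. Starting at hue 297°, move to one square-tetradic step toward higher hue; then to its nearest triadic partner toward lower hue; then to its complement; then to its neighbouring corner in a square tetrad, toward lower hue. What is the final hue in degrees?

square ↑ +90°: 297 + 90 = 387 → 387 − 360 = 27°
triadic ↓ −120°: 27 − 120 = -93 → -93 + 360 = 267°
complement +180°: 267 + 180 = 447 → 447 − 360 = 87°
square ↓ −90°: 87 − 90 = -3 → -3 + 360 = 357°

357°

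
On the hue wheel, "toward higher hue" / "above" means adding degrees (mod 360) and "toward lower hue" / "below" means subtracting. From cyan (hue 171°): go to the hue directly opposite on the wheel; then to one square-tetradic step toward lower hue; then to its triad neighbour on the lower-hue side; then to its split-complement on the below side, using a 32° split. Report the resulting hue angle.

+180° (complement): 171 + 180 = 351°
−90° (square ↓): 351 − 90 = 261°
−120° (triadic ↓): 261 − 120 = 141°
+148° (split-comp 32° ↓): 141 + 148 = 289°

289°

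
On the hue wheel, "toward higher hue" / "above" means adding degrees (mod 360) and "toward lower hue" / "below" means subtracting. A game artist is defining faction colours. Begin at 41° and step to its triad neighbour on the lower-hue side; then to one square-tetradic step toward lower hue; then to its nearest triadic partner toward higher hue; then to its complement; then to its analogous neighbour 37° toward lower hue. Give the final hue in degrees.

94°

−120° (triadic ↓): 41 − 120 = -79 → -79 + 360 = 281°
−90° (square ↓): 281 − 90 = 191°
+120° (triadic ↑): 191 + 120 = 311°
+180° (complement): 311 + 180 = 491 → 491 − 360 = 131°
−37° (analog 37° ↓): 131 − 37 = 94°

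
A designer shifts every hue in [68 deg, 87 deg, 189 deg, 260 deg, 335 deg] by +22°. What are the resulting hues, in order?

68 + 22 = 90°
87 + 22 = 109°
189 + 22 = 211°
260 + 22 = 282°
335 + 22 = 357°

90°, 109°, 211°, 282°, 357°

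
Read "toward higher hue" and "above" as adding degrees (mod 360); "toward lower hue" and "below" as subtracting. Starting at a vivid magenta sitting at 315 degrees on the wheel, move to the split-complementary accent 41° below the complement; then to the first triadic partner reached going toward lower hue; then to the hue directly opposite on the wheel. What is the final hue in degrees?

split-comp 41° ↓ +139°: 315 + 139 = 454 → 454 − 360 = 94°
triadic ↓ −120°: 94 − 120 = -26 → -26 + 360 = 334°
complement +180°: 334 + 180 = 514 → 514 − 360 = 154°

154°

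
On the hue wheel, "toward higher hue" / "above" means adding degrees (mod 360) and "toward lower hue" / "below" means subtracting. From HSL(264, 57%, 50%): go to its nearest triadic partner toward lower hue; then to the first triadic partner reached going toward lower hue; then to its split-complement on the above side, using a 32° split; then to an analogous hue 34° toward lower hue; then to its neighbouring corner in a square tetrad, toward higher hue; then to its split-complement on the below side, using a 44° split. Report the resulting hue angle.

264 − 120 = 144°   (triadic ↓)
144 − 120 = 24°   (triadic ↓)
24 + 212 = 236°   (split-comp 32° ↑)
236 − 34 = 202°   (analog 34° ↓)
202 + 90 = 292°   (square ↑)
292 + 136 = 428 → 428 − 360 = 68°   (split-comp 44° ↓)

68°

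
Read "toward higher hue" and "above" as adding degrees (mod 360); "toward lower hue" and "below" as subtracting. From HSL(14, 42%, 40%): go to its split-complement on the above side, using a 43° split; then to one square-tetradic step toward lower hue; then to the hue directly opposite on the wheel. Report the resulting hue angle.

14 + 223 = 237°   (split-comp 43° ↑)
237 − 90 = 147°   (square ↓)
147 + 180 = 327°   (complement)

327°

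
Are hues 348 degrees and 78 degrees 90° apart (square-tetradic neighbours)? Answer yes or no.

Angular distance: |348 − 78| = 270; shorter arc = 360 − 270 = 90°.
90° apart (square-tetradic neighbours) requires 90°.

yes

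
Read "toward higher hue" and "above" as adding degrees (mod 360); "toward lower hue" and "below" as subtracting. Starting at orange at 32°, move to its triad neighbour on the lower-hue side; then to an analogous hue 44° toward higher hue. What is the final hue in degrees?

316°

−120° (triadic ↓): 32 − 120 = -88 → -88 + 360 = 272°
+44° (analog 44° ↑): 272 + 44 = 316°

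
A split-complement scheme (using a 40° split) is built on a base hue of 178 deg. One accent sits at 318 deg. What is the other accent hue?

38°

Split-complementary hues sit 40° either side of the complement.
Complement of the base 178°: 178 + 180 = 358°
The given accent 318° is 40° one side of 358°; the other accent sits 40° the other side: 358 + 40 = 398 → 398 − 360 = 38°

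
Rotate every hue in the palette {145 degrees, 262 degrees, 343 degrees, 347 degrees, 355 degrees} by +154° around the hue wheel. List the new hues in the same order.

145 + 154 = 299°
262 + 154 = 416 → 416 − 360 = 56°
343 + 154 = 497 → 497 − 360 = 137°
347 + 154 = 501 → 501 − 360 = 141°
355 + 154 = 509 → 509 − 360 = 149°

299°, 56°, 137°, 141°, 149°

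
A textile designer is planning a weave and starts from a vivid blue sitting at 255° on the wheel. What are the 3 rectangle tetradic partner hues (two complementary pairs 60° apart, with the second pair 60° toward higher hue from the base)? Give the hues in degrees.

315°, 75°, and 135°

A rectangular tetradic uses two complementary pairs 60° apart: offsets 0°, 60°, 180°, 240°.
255 + 60 = 315°
255 + 180 = 435 → 435 − 360 = 75°
255 + 240 = 495 → 495 − 360 = 135°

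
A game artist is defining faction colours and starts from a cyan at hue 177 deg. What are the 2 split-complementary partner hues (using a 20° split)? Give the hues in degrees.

337° and 17°

Split-complementary hues sit 20° either side of the complement.
Complement of 177 deg: 177 + 180 = 357°
357 − 20 = 337°
357 + 20 = 377 → 377 − 360 = 17°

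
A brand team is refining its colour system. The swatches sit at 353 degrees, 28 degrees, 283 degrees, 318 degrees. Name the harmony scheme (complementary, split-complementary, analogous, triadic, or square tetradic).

Sort the hues: 28°, 283°, 318°, 353°.
Successive gaps around the wheel: 255°, 35°, 35°, 35°.
A run of hues at equal small steps (35°) with one large closing gap is an analogous group.

analogous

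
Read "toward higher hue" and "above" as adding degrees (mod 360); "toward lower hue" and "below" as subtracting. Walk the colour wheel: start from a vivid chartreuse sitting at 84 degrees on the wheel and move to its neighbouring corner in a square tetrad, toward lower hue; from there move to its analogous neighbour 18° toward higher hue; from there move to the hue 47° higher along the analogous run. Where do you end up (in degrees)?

−90° (square ↓): 84 − 90 = -6 → -6 + 360 = 354°
+18° (analog 18° ↑): 354 + 18 = 372 → 372 − 360 = 12°
+47° (analog 47° ↑): 12 + 47 = 59°

59°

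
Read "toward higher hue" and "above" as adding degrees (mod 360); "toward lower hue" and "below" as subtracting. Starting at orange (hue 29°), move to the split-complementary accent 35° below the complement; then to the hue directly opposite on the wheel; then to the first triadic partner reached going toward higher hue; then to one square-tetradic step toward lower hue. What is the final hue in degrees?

24°

29 + 145 = 174°   (split-comp 35° ↓)
174 + 180 = 354°   (complement)
354 + 120 = 474 → 474 − 360 = 114°   (triadic ↑)
114 − 90 = 24°   (square ↓)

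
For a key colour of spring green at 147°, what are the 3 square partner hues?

147 + 90 = 237°
147 + 180 = 327°
147 + 270 = 417 → 417 − 360 = 57°

237°, 327°, 57°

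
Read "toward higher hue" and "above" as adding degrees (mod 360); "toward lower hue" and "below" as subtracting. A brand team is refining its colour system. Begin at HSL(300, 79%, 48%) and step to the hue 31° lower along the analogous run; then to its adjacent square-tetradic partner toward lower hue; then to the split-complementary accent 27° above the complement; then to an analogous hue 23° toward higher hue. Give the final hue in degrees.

49°

300 − 31 = 269°   (analog 31° ↓)
269 − 90 = 179°   (square ↓)
179 + 207 = 386 → 386 − 360 = 26°   (split-comp 27° ↑)
26 + 23 = 49°   (analog 23° ↑)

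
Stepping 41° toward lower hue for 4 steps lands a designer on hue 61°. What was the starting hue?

225°

4 steps of 41° (toward lower hue) give a net shift of −164°.
Start = end − shift: 61 + 164 = 225°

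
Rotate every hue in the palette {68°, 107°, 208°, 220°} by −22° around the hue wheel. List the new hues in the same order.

68 − 22 = 46°
107 − 22 = 85°
208 − 22 = 186°
220 − 22 = 198°

46°, 85°, 186°, 198°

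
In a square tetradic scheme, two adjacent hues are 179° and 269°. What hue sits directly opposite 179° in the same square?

A square tetradic scheme places four hues 90° apart; opposite corners are 180° apart.
179 + 180 = 359°

359°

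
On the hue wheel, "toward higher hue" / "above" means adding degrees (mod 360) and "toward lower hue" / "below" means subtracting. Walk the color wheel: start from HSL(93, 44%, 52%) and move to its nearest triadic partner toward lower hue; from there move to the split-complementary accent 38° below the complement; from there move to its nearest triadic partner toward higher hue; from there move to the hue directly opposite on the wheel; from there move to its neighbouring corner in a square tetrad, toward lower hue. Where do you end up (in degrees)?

325°

triadic ↓ −120°: 93 − 120 = -27 → -27 + 360 = 333°
split-comp 38° ↓ +142°: 333 + 142 = 475 → 475 − 360 = 115°
triadic ↑ +120°: 115 + 120 = 235°
complement +180°: 235 + 180 = 415 → 415 − 360 = 55°
square ↓ −90°: 55 − 90 = -35 → -35 + 360 = 325°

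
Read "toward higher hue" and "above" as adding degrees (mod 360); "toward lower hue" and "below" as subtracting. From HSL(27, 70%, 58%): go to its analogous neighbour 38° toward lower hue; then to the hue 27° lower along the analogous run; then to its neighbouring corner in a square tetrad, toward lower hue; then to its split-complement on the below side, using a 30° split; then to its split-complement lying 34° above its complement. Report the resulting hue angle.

analog 38° ↓ −38°: 27 − 38 = -11 → -11 + 360 = 349°
analog 27° ↓ −27°: 349 − 27 = 322°
square ↓ −90°: 322 − 90 = 232°
split-comp 30° ↓ +150°: 232 + 150 = 382 → 382 − 360 = 22°
split-comp 34° ↑ +214°: 22 + 214 = 236°

236°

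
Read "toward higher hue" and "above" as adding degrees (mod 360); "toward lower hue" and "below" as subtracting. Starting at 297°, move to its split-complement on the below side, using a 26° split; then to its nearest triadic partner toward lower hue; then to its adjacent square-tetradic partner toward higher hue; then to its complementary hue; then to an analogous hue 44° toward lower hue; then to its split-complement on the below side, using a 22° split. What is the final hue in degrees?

355°

split-comp 26° ↓ +154°: 297 + 154 = 451 → 451 − 360 = 91°
triadic ↓ −120°: 91 − 120 = -29 → -29 + 360 = 331°
square ↑ +90°: 331 + 90 = 421 → 421 − 360 = 61°
complement +180°: 61 + 180 = 241°
analog 44° ↓ −44°: 241 − 44 = 197°
split-comp 22° ↓ +158°: 197 + 158 = 355°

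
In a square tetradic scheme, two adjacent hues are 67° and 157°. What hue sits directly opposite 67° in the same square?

A square tetradic scheme places four hues 90° apart; opposite corners are 180° apart.
67 + 180 = 247°

247°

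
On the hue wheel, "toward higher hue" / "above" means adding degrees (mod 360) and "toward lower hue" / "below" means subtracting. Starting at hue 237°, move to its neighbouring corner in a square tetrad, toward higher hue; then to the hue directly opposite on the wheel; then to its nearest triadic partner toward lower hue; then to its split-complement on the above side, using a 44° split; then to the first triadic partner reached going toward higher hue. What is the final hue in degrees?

11°

+90° (square ↑): 237 + 90 = 327°
+180° (complement): 327 + 180 = 507 → 507 − 360 = 147°
−120° (triadic ↓): 147 − 120 = 27°
+224° (split-comp 44° ↑): 27 + 224 = 251°
+120° (triadic ↑): 251 + 120 = 371 → 371 − 360 = 11°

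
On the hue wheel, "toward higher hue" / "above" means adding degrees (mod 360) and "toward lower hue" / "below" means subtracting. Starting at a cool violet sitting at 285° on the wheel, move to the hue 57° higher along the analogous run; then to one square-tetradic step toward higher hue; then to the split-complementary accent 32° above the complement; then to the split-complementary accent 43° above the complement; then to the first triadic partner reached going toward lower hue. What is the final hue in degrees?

285 + 57 = 342°   (analog 57° ↑)
342 + 90 = 432 → 432 − 360 = 72°   (square ↑)
72 + 212 = 284°   (split-comp 32° ↑)
284 + 223 = 507 → 507 − 360 = 147°   (split-comp 43° ↑)
147 − 120 = 27°   (triadic ↓)

27°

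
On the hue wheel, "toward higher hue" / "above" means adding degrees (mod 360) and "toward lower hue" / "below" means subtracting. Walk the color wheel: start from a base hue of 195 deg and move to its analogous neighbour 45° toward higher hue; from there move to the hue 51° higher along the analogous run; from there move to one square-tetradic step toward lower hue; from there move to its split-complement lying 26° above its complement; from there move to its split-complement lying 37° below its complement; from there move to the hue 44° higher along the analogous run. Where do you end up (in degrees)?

234°

+45° (analog 45° ↑): 195 + 45 = 240°
+51° (analog 51° ↑): 240 + 51 = 291°
−90° (square ↓): 291 − 90 = 201°
+206° (split-comp 26° ↑): 201 + 206 = 407 → 407 − 360 = 47°
+143° (split-comp 37° ↓): 47 + 143 = 190°
+44° (analog 44° ↑): 190 + 44 = 234°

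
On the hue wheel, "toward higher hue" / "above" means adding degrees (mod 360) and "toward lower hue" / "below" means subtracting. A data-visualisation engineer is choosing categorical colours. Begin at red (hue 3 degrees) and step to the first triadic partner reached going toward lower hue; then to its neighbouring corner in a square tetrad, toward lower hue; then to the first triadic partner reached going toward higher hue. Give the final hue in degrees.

triadic ↓ −120°: 3 − 120 = -117 → -117 + 360 = 243°
square ↓ −90°: 243 − 90 = 153°
triadic ↑ +120°: 153 + 120 = 273°

273°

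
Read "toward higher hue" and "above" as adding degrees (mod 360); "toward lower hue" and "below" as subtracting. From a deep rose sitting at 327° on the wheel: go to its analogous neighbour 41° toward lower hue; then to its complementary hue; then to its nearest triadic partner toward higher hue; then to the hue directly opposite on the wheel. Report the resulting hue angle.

−41° (analog 41° ↓): 327 − 41 = 286°
+180° (complement): 286 + 180 = 466 → 466 − 360 = 106°
+120° (triadic ↑): 106 + 120 = 226°
+180° (complement): 226 + 180 = 406 → 406 − 360 = 46°

46°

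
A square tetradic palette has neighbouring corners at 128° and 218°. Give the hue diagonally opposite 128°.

A square tetradic scheme places four hues 90° apart; opposite corners are 180° apart.
128 + 180 = 308°

308°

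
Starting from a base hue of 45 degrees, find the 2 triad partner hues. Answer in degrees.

165° and 285°

A triad places three hues 120° apart.
45 + 120 = 165°
45 + 240 = 285°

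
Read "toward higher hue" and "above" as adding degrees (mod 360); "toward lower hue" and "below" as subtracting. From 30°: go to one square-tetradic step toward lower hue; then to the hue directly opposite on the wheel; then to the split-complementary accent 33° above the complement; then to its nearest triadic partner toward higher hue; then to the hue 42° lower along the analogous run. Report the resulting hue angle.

−90° (square ↓): 30 − 90 = -60 → -60 + 360 = 300°
+180° (complement): 300 + 180 = 480 → 480 − 360 = 120°
+213° (split-comp 33° ↑): 120 + 213 = 333°
+120° (triadic ↑): 333 + 120 = 453 → 453 − 360 = 93°
−42° (analog 42° ↓): 93 − 42 = 51°

51°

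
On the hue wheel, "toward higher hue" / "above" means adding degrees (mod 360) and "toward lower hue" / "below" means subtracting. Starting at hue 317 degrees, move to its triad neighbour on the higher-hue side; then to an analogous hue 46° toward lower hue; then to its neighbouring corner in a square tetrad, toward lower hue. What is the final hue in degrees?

triadic ↑ +120°: 317 + 120 = 437 → 437 − 360 = 77°
analog 46° ↓ −46°: 77 − 46 = 31°
square ↓ −90°: 31 − 90 = -59 → -59 + 360 = 301°

301°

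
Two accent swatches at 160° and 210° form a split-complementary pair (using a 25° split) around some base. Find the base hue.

The accents sit 25° either side of the complement, so the complement is their short-arc midpoint on the wheel.
Short-arc midpoint of 160° and 210°: 185°.
Base is 180° from the complement: 185 − 180 = 5°

5°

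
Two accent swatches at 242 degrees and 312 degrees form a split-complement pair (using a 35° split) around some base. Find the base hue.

97°

The accents sit 35° either side of the complement, so the complement is their short-arc midpoint on the wheel.
Short-arc midpoint of 242° and 312°: 277°.
Base is 180° from the complement: 277 − 180 = 97°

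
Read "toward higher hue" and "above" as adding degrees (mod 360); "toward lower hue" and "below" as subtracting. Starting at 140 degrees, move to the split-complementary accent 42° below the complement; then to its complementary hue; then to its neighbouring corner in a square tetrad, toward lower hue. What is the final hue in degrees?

+138° (split-comp 42° ↓): 140 + 138 = 278°
+180° (complement): 278 + 180 = 458 → 458 − 360 = 98°
−90° (square ↓): 98 − 90 = 8°

8°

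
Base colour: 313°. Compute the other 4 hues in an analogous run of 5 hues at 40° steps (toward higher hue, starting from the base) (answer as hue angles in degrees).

Analogous hues sit every 40° along the wheel.
313 + 40 = 353°
313 + 80 = 393 → 393 − 360 = 33°
313 + 120 = 433 → 433 − 360 = 73°
313 + 160 = 473 → 473 − 360 = 113°

353°, 33°, 73° and 113°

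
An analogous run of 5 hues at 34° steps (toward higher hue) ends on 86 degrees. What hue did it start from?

310°

4 steps of 34° (toward higher hue) give a net shift of +136°.
Start = end − shift: 86 − 136 = -50 → -50 + 360 = 310°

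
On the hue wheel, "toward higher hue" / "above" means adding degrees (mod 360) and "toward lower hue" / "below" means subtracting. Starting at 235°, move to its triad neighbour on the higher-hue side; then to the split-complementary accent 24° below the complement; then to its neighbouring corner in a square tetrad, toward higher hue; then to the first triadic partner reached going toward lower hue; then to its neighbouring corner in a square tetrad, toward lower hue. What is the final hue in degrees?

31°

+120° (triadic ↑): 235 + 120 = 355°
+156° (split-comp 24° ↓): 355 + 156 = 511 → 511 − 360 = 151°
+90° (square ↑): 151 + 90 = 241°
−120° (triadic ↓): 241 − 120 = 121°
−90° (square ↓): 121 − 90 = 31°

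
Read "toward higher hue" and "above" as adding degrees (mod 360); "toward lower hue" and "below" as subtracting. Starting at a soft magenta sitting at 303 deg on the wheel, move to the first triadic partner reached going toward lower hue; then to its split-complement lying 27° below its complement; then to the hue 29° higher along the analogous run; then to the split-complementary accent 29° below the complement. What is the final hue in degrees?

156°

−120° (triadic ↓): 303 − 120 = 183°
+153° (split-comp 27° ↓): 183 + 153 = 336°
+29° (analog 29° ↑): 336 + 29 = 365 → 365 − 360 = 5°
+151° (split-comp 29° ↓): 5 + 151 = 156°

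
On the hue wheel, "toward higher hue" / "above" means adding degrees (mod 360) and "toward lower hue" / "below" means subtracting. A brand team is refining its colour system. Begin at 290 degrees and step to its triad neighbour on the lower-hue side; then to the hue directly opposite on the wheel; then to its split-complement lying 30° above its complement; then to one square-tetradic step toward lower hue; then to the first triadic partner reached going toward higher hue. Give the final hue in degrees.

290 − 120 = 170°   (triadic ↓)
170 + 180 = 350°   (complement)
350 + 210 = 560 → 560 − 360 = 200°   (split-comp 30° ↑)
200 − 90 = 110°   (square ↓)
110 + 120 = 230°   (triadic ↑)

230°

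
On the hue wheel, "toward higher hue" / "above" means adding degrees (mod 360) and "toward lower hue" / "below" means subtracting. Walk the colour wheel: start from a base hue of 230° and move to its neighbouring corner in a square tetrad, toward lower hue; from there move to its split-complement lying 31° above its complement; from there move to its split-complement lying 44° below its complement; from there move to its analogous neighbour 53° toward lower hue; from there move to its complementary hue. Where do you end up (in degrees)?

254°

230 − 90 = 140°   (square ↓)
140 + 211 = 351°   (split-comp 31° ↑)
351 + 136 = 487 → 487 − 360 = 127°   (split-comp 44° ↓)
127 − 53 = 74°   (analog 53° ↓)
74 + 180 = 254°   (complement)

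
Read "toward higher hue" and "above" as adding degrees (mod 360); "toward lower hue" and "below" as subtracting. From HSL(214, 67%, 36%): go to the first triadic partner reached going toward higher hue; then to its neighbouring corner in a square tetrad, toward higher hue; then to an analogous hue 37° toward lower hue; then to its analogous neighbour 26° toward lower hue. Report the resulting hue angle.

1°

214 + 120 = 334°   (triadic ↑)
334 + 90 = 424 → 424 − 360 = 64°   (square ↑)
64 − 37 = 27°   (analog 37° ↓)
27 − 26 = 1°   (analog 26° ↓)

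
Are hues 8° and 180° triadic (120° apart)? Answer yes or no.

no

Angular distance: |8 − 180| = 172 = 172°.
Triadic (120° apart) requires 120°.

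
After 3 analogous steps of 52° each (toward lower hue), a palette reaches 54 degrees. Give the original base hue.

210°

3 steps of 52° (toward lower hue) give a net shift of −156°.
Start = end − shift: 54 + 156 = 210°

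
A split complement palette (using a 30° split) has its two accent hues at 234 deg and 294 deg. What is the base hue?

The accents sit 30° either side of the complement, so the complement is their short-arc midpoint on the wheel.
Short-arc midpoint of 234° and 294°: 264°.
Base is 180° from the complement: 264 − 180 = 84°

84°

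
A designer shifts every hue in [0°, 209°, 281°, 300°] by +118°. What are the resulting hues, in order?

118°, 327°, 39°, 58°

0 + 118 = 118°
209 + 118 = 327°
281 + 118 = 399 → 399 − 360 = 39°
300 + 118 = 418 → 418 − 360 = 58°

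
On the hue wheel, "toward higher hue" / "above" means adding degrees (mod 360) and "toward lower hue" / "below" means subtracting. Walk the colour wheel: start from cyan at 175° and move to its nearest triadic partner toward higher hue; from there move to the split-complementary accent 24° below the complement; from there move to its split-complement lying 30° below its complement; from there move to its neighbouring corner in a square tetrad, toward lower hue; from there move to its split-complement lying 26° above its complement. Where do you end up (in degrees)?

triadic ↑ +120°: 175 + 120 = 295°
split-comp 24° ↓ +156°: 295 + 156 = 451 → 451 − 360 = 91°
split-comp 30° ↓ +150°: 91 + 150 = 241°
square ↓ −90°: 241 − 90 = 151°
split-comp 26° ↑ +206°: 151 + 206 = 357°

357°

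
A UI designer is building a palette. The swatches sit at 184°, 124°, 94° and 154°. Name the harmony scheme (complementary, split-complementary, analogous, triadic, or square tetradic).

Sort the hues: 94°, 124°, 154°, 184°.
Successive gaps around the wheel: 30°, 30°, 30°, 270°.
A run of hues at equal small steps (30°) with one large closing gap is an analogous group.

analogous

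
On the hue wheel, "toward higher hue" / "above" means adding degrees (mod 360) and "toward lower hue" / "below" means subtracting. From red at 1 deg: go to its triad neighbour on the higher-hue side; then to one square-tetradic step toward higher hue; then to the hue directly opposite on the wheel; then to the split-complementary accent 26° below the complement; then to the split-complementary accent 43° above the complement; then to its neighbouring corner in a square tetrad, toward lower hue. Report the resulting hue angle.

+120° (triadic ↑): 1 + 120 = 121°
+90° (square ↑): 121 + 90 = 211°
+180° (complement): 211 + 180 = 391 → 391 − 360 = 31°
+154° (split-comp 26° ↓): 31 + 154 = 185°
+223° (split-comp 43° ↑): 185 + 223 = 408 → 408 − 360 = 48°
−90° (square ↓): 48 − 90 = -42 → -42 + 360 = 318°

318°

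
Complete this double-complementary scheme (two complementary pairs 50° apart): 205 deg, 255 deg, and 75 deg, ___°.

A rectangular tetradic uses two complementary pairs 50° apart: offsets 0°, 50°, 180°, 230°.
Among {75°, 205°, 255°}, 255° and 75° are a 180° pair.
The remaining hue 205° needs its own complement: 205 + 180 = 385 → 385 − 360 = 25°

25°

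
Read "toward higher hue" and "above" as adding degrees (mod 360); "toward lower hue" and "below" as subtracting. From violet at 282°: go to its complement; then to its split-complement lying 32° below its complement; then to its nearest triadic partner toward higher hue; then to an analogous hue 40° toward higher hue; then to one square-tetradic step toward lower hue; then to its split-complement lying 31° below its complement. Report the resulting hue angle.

+180° (complement): 282 + 180 = 462 → 462 − 360 = 102°
+148° (split-comp 32° ↓): 102 + 148 = 250°
+120° (triadic ↑): 250 + 120 = 370 → 370 − 360 = 10°
+40° (analog 40° ↑): 10 + 40 = 50°
−90° (square ↓): 50 − 90 = -40 → -40 + 360 = 320°
+149° (split-comp 31° ↓): 320 + 149 = 469 → 469 − 360 = 109°

109°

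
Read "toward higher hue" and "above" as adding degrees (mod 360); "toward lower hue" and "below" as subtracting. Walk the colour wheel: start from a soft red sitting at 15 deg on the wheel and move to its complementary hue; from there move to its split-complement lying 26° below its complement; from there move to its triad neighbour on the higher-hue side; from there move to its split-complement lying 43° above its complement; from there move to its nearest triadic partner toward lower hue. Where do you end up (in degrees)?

212°

15 + 180 = 195°   (complement)
195 + 154 = 349°   (split-comp 26° ↓)
349 + 120 = 469 → 469 − 360 = 109°   (triadic ↑)
109 + 223 = 332°   (split-comp 43° ↑)
332 − 120 = 212°   (triadic ↓)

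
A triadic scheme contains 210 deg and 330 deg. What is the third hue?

A triad spaces three hues 120° apart.
The full set is {90°, 210°, 330°}.

90°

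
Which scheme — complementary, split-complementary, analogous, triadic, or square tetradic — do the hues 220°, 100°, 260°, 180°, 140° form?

Sort the hues: 100°, 140°, 180°, 220°, 260°.
Successive gaps around the wheel: 40°, 40°, 40°, 40°, 200°.
A run of hues at equal small steps (40°) with one large closing gap is an analogous group.

analogous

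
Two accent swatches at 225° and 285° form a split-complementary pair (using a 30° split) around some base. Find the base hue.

75°

The accents sit 30° either side of the complement, so the complement is their short-arc midpoint on the wheel.
Short-arc midpoint of 225° and 285°: 255°.
Base is 180° from the complement: 255 − 180 = 75°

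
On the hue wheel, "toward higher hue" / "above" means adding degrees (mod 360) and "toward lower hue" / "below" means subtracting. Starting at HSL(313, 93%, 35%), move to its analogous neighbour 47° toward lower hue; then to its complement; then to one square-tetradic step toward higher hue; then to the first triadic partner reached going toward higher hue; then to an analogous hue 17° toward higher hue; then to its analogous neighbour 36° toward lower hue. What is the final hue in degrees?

analog 47° ↓ −47°: 313 − 47 = 266°
complement +180°: 266 + 180 = 446 → 446 − 360 = 86°
square ↑ +90°: 86 + 90 = 176°
triadic ↑ +120°: 176 + 120 = 296°
analog 17° ↑ +17°: 296 + 17 = 313°
analog 36° ↓ −36°: 313 − 36 = 277°

277°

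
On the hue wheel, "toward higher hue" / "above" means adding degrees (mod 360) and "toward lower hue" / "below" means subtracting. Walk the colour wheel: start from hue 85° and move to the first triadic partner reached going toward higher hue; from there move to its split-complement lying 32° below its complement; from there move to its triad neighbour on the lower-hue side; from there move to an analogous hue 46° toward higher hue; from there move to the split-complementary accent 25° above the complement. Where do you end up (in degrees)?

124°

triadic ↑ +120°: 85 + 120 = 205°
split-comp 32° ↓ +148°: 205 + 148 = 353°
triadic ↓ −120°: 353 − 120 = 233°
analog 46° ↑ +46°: 233 + 46 = 279°
split-comp 25° ↑ +205°: 279 + 205 = 484 → 484 − 360 = 124°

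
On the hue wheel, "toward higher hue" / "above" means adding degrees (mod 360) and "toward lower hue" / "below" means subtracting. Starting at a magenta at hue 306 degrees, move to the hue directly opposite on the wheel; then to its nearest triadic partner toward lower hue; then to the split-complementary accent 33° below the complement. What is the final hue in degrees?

+180° (complement): 306 + 180 = 486 → 486 − 360 = 126°
−120° (triadic ↓): 126 − 120 = 6°
+147° (split-comp 33° ↓): 6 + 147 = 153°

153°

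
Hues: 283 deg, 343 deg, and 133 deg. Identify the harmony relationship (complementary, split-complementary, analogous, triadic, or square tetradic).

Sort the hues: 133°, 283°, 343°.
Successive gaps around the wheel: 150°, 60°, 150°.
Two 150° gaps and one 60° gap — a base hue opposite a pair of accents 30° either side of its complement — is the split-complementary pattern.

split-complementary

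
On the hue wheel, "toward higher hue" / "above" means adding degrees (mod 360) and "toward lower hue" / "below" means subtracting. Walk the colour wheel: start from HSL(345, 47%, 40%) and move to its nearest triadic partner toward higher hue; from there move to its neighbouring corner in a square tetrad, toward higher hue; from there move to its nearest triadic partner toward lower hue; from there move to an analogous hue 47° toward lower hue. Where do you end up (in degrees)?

28°

345 + 120 = 465 → 465 − 360 = 105°   (triadic ↑)
105 + 90 = 195°   (square ↑)
195 − 120 = 75°   (triadic ↓)
75 − 47 = 28°   (analog 47° ↓)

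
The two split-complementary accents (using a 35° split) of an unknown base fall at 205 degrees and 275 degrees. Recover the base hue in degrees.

The accents sit 35° either side of the complement, so the complement is their short-arc midpoint on the wheel.
Short-arc midpoint of 205° and 275°: 240°.
Base is 180° from the complement: 240 − 180 = 60°

60°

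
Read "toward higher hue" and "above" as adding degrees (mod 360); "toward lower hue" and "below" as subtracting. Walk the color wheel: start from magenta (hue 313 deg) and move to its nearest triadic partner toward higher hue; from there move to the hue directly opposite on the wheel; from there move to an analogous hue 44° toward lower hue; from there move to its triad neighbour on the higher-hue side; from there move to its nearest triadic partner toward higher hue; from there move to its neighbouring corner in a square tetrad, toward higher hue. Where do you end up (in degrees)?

179°

+120° (triadic ↑): 313 + 120 = 433 → 433 − 360 = 73°
+180° (complement): 73 + 180 = 253°
−44° (analog 44° ↓): 253 − 44 = 209°
+120° (triadic ↑): 209 + 120 = 329°
+120° (triadic ↑): 329 + 120 = 449 → 449 − 360 = 89°
+90° (square ↑): 89 + 90 = 179°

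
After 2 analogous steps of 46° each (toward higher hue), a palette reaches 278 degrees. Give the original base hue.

2 steps of 46° (toward higher hue) give a net shift of +92°.
Start = end − shift: 278 − 92 = 186°

186°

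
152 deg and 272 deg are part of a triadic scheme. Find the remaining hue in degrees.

A triad places three hues 120° apart.
The full set through 152° is {32°, 152°, 272°}.
Given {152°, 272°}, the missing hue is 32°.

32°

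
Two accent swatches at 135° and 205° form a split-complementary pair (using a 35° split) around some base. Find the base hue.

350°

The accents sit 35° either side of the complement, so the complement is their short-arc midpoint on the wheel.
Short-arc midpoint of 135° and 205°: 170°.
Base is 180° from the complement: 170 − 180 = -10 → -10 + 360 = 350°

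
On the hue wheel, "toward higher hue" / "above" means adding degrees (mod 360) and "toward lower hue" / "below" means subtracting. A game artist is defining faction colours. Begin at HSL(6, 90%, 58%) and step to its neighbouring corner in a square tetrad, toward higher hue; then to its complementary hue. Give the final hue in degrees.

276°

6 + 90 = 96°   (square ↑)
96 + 180 = 276°   (complement)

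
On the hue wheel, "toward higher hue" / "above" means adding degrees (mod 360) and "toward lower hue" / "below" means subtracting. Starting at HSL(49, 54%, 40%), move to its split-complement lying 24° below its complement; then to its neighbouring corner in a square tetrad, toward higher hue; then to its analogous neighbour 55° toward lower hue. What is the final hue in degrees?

split-comp 24° ↓ +156°: 49 + 156 = 205°
square ↑ +90°: 205 + 90 = 295°
analog 55° ↓ −55°: 295 − 55 = 240°

240°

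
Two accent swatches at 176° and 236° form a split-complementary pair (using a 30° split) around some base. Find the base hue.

26°

The accents sit 30° either side of the complement, so the complement is their short-arc midpoint on the wheel.
Short-arc midpoint of 176° and 236°: 206°.
Base is 180° from the complement: 206 − 180 = 26°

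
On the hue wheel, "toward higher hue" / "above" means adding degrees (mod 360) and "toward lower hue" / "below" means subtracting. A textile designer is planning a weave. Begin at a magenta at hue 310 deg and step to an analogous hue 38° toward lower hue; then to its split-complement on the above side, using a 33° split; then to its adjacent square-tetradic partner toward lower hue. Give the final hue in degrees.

35°

analog 38° ↓ −38°: 310 − 38 = 272°
split-comp 33° ↑ +213°: 272 + 213 = 485 → 485 − 360 = 125°
square ↓ −90°: 125 − 90 = 35°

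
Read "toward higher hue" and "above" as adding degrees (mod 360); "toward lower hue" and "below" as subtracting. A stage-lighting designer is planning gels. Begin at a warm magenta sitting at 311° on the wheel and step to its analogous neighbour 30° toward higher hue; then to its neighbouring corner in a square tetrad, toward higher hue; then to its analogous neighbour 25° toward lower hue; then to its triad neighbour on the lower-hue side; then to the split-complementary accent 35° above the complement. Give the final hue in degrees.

141°

311 + 30 = 341°   (analog 30° ↑)
341 + 90 = 431 → 431 − 360 = 71°   (square ↑)
71 − 25 = 46°   (analog 25° ↓)
46 − 120 = -74 → -74 + 360 = 286°   (triadic ↓)
286 + 215 = 501 → 501 − 360 = 141°   (split-comp 35° ↑)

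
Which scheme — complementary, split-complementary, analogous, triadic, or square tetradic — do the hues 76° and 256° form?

complementary

Sort the hues: 76°, 256°.
Successive gaps around the wheel: 180°, 180°.
Two hues 180° apart are complementary.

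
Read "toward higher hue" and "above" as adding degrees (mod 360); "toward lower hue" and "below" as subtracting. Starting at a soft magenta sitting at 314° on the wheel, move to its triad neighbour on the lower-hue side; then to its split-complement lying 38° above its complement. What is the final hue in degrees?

52°

triadic ↓ −120°: 314 − 120 = 194°
split-comp 38° ↑ +218°: 194 + 218 = 412 → 412 − 360 = 52°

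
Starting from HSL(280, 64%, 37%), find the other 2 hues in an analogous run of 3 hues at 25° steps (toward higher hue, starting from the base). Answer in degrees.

305° and 330°

Analogous hues sit every 25° along the wheel.
280 + 25 = 305°
280 + 50 = 330°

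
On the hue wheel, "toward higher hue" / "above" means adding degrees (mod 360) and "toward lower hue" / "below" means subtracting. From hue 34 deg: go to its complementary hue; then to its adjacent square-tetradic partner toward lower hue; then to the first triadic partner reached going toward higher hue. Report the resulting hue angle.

244°

+180° (complement): 34 + 180 = 214°
−90° (square ↓): 214 − 90 = 124°
+120° (triadic ↑): 124 + 120 = 244°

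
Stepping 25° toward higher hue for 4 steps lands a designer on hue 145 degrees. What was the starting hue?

45°

4 steps of 25° (toward higher hue) give a net shift of +100°.
Start = end − shift: 145 − 100 = 45°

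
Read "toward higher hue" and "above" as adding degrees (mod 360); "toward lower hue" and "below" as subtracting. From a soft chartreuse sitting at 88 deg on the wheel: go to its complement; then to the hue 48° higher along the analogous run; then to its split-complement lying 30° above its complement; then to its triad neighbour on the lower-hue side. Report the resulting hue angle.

88 + 180 = 268°   (complement)
268 + 48 = 316°   (analog 48° ↑)
316 + 210 = 526 → 526 − 360 = 166°   (split-comp 30° ↑)
166 − 120 = 46°   (triadic ↓)

46°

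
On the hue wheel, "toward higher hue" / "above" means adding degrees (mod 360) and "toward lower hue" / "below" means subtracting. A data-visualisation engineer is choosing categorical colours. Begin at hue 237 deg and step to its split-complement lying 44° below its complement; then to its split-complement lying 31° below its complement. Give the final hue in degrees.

162°

237 + 136 = 373 → 373 − 360 = 13°   (split-comp 44° ↓)
13 + 149 = 162°   (split-comp 31° ↓)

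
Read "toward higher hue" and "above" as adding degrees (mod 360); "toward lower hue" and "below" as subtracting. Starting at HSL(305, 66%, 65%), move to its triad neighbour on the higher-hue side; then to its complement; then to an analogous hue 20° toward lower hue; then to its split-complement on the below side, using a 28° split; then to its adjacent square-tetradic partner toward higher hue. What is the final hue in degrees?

107°

triadic ↑ +120°: 305 + 120 = 425 → 425 − 360 = 65°
complement +180°: 65 + 180 = 245°
analog 20° ↓ −20°: 245 − 20 = 225°
split-comp 28° ↓ +152°: 225 + 152 = 377 → 377 − 360 = 17°
square ↑ +90°: 17 + 90 = 107°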